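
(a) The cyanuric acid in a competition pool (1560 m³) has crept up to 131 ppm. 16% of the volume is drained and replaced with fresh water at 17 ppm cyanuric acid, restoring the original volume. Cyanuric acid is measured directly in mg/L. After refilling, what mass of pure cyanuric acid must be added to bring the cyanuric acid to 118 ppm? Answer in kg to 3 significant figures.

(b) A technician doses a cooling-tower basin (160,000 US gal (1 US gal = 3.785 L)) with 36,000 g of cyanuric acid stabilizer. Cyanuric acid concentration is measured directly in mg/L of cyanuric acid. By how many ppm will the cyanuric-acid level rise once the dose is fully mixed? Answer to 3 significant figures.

(a) 8.17 kg; (b) 59.4 ppm

(a) Volume: 1560 m³ = 1,560,000 L.
(a) After draining 16% and refilling: 131 × 0.84 + 17 × 0.16 = 112.76 ppm.
(a) Deficit to target: 118 − 112.76 = 5.24 mg/L.
(a) Mass: 5.24 mg/L × 1,560,000 L = 8174 g cyanuric acid.

(b) Volume: 160,000 US gal × 3.785 L/gal = 605,600 L.
(b) Rise: 36,000 g / 605,600 L × 1000 = 59.45 mg/L.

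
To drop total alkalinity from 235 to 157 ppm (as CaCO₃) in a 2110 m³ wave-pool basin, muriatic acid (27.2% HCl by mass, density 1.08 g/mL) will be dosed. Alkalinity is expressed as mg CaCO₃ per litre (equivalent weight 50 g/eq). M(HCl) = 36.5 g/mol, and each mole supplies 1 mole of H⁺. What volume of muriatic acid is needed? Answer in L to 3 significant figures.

Volume: 2110 m³ = 2,110,000 L.
Alkalinity to neutralize: (235 − 157) = 78 mg/L as CaCO₃ × 2,110,000 L = 164,600 g as CaCO₃.
Equivalents of H⁺ required: 164,600 ÷ 50 g/eq = 3292 eq = 3292 mol HCl.
Mass of HCl: 3292 × 36.5 = 120,100 g.
Mass of 27.2% solution: 120,100 / 0.272 = 441,700 g.
Volume: 441,700 g ÷ 1.08 g/mL = 409,000 mL.

409 L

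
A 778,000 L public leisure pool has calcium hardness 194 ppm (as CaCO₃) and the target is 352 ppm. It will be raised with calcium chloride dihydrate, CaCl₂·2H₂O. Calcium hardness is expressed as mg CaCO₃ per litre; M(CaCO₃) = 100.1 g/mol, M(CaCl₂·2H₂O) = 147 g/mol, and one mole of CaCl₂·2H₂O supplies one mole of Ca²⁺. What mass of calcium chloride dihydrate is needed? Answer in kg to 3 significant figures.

Hardness to add: (352 − 194) = 158 mg/L as CaCO₃ × 778,000 L = 122,900 g as CaCO₃.
Moles of Ca²⁺ (1 mol Ca²⁺ ≡ 1 mol CaCO₃): 122,900 / 100.1 g/mol = 1228 mol.
Mass of CaCl₂·2H₂O: 1228 × 147 = 180,500 g.

181 kg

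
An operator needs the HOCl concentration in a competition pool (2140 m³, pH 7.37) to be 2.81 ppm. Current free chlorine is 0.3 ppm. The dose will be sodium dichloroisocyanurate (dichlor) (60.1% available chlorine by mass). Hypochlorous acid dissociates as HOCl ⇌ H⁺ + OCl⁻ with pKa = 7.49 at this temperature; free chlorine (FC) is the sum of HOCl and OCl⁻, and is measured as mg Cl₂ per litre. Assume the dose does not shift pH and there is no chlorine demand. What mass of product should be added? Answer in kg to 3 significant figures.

Volume: 2140 m³ = 2,140,000 L.
[OCl⁻]/[HOCl] = 10^(pH − pKa) = 10^(7.37 − 7.49) = 0.7586; fraction as HOCl = 1/(1 + 0.7586) = 0.5686.
Free chlorine required for 2.81 ppm HOCl: 2.81 / 0.5686 = 4.942 ppm.
FC to add: 4.942 − 0.3 = 4.642 mg/L as Cl₂.
Cl₂ equivalent: 4.642 mg/L × 2,140,000 L = 9933 g.
Product at 60.1% available Cl: 9933 / 0.601 = 16,530 g.

16.5 kg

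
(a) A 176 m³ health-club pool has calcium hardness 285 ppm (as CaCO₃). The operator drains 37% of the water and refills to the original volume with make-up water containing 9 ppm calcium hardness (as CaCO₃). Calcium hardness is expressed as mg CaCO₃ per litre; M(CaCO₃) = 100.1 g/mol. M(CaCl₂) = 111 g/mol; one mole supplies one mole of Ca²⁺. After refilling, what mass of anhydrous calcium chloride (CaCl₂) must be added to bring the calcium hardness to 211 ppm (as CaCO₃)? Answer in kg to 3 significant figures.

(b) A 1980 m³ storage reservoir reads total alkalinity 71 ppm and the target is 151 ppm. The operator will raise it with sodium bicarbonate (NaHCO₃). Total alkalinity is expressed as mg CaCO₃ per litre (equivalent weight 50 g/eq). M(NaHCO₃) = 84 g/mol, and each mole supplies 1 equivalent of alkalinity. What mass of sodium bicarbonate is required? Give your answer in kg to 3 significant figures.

(a) 5.49 kg; (b) 266 kg

(a) Volume: 176 m³ = 176,000 L.
(a) After draining 37% and refilling: 285 × 0.63 + 9 × 0.37 = 182.88 ppm.
(a) Deficit to target: 211 − 182.88 = 28.12 mg/L.
(a) As CaCO₃: 28.12 mg/L × 176,000 L = 4949 g; ÷ 100.1 = 49.44 mol Ca²⁺.
(a) Mass: 49.44 × 111 = 5488 g.

(b) Volume: 1980 m³ = 1,980,000 L.
(b) Alkalinity to add: (151 − 71) = 80 mg/L as CaCO₃ × 1,980,000 L = 158,400 g as CaCO₃.
(b) Equivalents: 158,400 g ÷ 50 g/eq = 3168 eq.
(b) NaHCO₃ supplies 1 eq per mole → 3168 mol.
(b) Mass: 3168 mol × 84 g/mol = 266,100 g.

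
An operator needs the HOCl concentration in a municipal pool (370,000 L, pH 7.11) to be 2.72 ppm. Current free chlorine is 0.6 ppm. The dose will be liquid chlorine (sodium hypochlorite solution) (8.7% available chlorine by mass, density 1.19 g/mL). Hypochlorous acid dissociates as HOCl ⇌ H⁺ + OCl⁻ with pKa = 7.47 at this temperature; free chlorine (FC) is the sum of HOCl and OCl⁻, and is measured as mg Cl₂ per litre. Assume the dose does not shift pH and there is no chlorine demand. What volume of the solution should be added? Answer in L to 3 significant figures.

[OCl⁻]/[HOCl] = 10^(pH − pKa) = 10^(7.11 − 7.47) = 0.4365; fraction as HOCl = 1/(1 + 0.4365) = 0.6961.
Free chlorine required for 2.72 ppm HOCl: 2.72 / 0.6961 = 3.907 ppm.
FC to add: 3.907 − 0.6 = 3.307 mg/L as Cl₂.
Cl₂ equivalent: 3.307 mg/L × 370,000 L = 1224 g.
Product at 8.7% available Cl: 1224 / 0.087 = 14,070 g.
Volume: 14,070 g ÷ 1.19 g/mL = 11,820 mL.

11.8 L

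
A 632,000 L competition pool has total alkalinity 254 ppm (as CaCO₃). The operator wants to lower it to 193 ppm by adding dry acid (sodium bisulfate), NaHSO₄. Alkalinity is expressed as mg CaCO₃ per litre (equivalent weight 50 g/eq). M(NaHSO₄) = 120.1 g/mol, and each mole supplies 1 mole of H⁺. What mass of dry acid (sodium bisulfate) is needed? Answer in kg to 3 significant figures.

92.6 kg

Alkalinity to neutralize: (254 − 193) = 61 mg/L as CaCO₃ × 632,000 L = 38,550 g as CaCO₃.
Equivalents of H⁺ required: 38,550 ÷ 50 g/eq = 771 eq = 771 mol NaHSO₄.
Mass of NaHSO₄: 771 × 120.1 = 92,600 g.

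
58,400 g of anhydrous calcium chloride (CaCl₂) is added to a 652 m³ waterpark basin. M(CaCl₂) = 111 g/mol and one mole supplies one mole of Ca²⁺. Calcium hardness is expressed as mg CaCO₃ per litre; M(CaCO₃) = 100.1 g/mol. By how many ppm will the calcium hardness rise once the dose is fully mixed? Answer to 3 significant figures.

Volume: 652 m³ = 652,000 L.
Moles of Ca²⁺: 58,400 g ÷ 111 g/mol = 526.1 mol.
As CaCO₃: 526.1 mol × 100.1 g/mol = 52,670 g.
Rise: 52,670 g / 652,000 L × 1000 = 80.77 mg/L.

80.8 ppm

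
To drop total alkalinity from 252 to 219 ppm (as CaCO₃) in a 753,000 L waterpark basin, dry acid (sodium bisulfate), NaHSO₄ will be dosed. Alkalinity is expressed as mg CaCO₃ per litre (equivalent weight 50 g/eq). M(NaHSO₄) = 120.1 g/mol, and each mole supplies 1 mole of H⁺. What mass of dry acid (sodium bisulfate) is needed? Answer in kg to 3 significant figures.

59.7 kg

Alkalinity to neutralize: (252 − 219) = 33 mg/L as CaCO₃ × 753,000 L = 24,850 g as CaCO₃.
Equivalents of H⁺ required: 24,850 ÷ 50 g/eq = 497 eq = 497 mol NaHSO₄.
Mass of NaHSO₄: 497 × 120.1 = 59,690 g.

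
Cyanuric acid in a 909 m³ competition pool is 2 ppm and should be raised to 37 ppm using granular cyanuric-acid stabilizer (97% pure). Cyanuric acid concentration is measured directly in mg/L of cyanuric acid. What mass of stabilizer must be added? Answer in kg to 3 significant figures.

32.8 kg

Volume: 909 m³ = 909,000 L.
CYA to add: (37 − 2) = 35 mg/L × 909,000 L = 31,820 g cyanuric acid.
At 97% purity: 31,820 / 0.97 = 32,800 g product.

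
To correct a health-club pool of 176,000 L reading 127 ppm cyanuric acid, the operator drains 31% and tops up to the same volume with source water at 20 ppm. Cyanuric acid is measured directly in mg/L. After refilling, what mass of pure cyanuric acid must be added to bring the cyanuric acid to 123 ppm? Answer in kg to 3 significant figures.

After draining 31% and refilling: 127 × 0.69 + 20 × 0.31 = 93.83 ppm.
Deficit to target: 123 − 93.83 = 29.17 mg/L.
Mass: 29.17 mg/L × 176,000 L = 5134 g cyanuric acid.

5.13 kg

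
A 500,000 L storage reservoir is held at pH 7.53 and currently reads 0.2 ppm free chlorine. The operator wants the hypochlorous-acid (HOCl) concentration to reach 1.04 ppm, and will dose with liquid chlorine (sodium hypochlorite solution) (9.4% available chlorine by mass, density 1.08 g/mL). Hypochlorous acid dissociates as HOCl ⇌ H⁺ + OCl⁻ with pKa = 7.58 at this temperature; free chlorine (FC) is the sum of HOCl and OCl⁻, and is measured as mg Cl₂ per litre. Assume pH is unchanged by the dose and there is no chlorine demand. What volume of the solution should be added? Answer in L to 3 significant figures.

8.70 L

[OCl⁻]/[HOCl] = 10^(pH − pKa) = 10^(7.53 − 7.58) = 0.8913; fraction as HOCl = 1/(1 + 0.8913) = 0.5288.
Free chlorine required for 1.04 ppm HOCl: 1.04 / 0.5288 = 1.967 ppm.
FC to add: 1.967 − 0.2 = 1.767 mg/L as Cl₂.
Cl₂ equivalent: 1.767 mg/L × 500,000 L = 883.5 g.
Product at 9.4% available Cl: 883.5 / 0.094 = 9398 g.
Volume: 9398 g ÷ 1.08 g/mL = 8702 mL.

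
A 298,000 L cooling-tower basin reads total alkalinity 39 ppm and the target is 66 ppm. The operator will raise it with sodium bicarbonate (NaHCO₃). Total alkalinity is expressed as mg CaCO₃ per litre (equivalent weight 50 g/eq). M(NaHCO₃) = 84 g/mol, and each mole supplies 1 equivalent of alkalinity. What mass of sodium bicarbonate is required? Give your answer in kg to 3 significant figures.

13.5 kg

Alkalinity to add: (66 − 39) = 27 mg/L as CaCO₃ × 298,000 L = 8046 g as CaCO₃.
Equivalents: 8046 g ÷ 50 g/eq = 160.9 eq.
NaHCO₃ supplies 1 eq per mole → 160.9 mol.
Mass: 160.9 mol × 84 g/mol = 13,520 g.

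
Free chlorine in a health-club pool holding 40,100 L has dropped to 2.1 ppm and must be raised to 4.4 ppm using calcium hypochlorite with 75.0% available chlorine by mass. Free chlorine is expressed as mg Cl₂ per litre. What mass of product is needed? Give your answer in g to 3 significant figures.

123 g

Chlorine deficit: 4.4 − 2.1 = 2.3 ppm = 2.3 mg/L as Cl₂.
Cl₂ equivalent needed: 2.3 mg/L × 40,100 L = 92,230 mg = 92.23 g.
Product at 75.0% available chlorine: 92.23 / 0.75 = 123 g.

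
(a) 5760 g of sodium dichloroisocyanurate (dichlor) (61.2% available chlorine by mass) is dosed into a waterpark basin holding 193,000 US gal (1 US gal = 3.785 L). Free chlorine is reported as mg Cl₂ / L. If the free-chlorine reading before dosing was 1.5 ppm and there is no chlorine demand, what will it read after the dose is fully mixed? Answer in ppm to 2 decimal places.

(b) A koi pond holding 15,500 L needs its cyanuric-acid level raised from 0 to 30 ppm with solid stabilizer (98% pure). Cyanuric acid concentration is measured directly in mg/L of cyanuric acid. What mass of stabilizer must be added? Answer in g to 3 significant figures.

(a) 6.33 ppm; (b) 474 g

(a) Volume: 193,000 US gal × 3.785 L/gal = 730,505 L.
(a) Available chlorine delivered: 5760 g × 0.612 = 3525 g as Cl₂.
(a) Concentration rise: 3525 g / 730,505 L = 4.826 mg/L = 4.83 ppm.
(a) Final FC: 1.5 + 4.83 = 6.33 ppm.

(b) CYA to add: (30 − 0) = 30 mg/L × 15,500 L = 465 g cyanuric acid.
(b) At 98% purity: 465 / 0.98 = 474.5 g product.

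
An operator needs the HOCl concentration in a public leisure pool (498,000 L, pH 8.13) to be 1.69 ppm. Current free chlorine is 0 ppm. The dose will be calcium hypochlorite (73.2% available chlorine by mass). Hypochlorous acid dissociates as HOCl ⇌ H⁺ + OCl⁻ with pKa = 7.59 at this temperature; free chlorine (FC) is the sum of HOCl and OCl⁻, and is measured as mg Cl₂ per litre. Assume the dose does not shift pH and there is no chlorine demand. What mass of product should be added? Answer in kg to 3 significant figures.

5.14 kg

[OCl⁻]/[HOCl] = 10^(pH − pKa) = 10^(8.13 − 7.59) = 3.467; fraction as HOCl = 1/(1 + 3.467) = 0.2238.
Free chlorine required for 1.69 ppm HOCl: 1.69 / 0.2238 = 7.55 ppm.
FC to add: 7.55 − 0 = 7.55 mg/L as Cl₂.
Cl₂ equivalent: 7.55 mg/L × 498,000 L = 3760 g.
Product at 73.2% available Cl: 3760 / 0.732 = 5136 g.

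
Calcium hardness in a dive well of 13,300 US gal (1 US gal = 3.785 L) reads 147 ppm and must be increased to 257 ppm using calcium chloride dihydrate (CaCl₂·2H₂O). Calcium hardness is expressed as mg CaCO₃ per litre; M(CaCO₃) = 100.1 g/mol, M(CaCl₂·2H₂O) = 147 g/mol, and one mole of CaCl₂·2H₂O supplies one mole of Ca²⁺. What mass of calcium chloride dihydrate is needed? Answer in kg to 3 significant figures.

8.13 kg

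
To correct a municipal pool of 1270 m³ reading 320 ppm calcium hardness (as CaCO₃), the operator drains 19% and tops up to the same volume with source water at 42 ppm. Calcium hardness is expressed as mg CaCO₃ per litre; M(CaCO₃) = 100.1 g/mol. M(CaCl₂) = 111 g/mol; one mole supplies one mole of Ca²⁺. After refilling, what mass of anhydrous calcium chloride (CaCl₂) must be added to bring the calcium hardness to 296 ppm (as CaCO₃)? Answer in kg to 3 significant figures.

40.6 kg

Volume: 1270 m³ = 1,270,000 L.
After draining 19% and refilling: 320 × 0.81 + 42 × 0.19 = 267.18 ppm.
Deficit to target: 296 − 267.18 = 28.82 mg/L.
As CaCO₃: 28.82 mg/L × 1,270,000 L = 36,600 g; ÷ 100.1 = 365.6 mol Ca²⁺.
Mass: 365.6 × 111 = 40,590 g.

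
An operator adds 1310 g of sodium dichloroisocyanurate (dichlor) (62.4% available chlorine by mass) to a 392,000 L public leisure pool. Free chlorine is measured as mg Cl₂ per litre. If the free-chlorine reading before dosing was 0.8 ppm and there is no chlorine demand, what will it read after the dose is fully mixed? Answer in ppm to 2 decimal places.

2.89 ppm

Available chlorine delivered: 1310 g × 0.624 = 817.4 g as Cl₂.
Concentration rise: 817.4 g / 392,000 L = 2.085 mg/L = 2.09 ppm.
Final FC: 0.8 + 2.09 = 2.89 ppm.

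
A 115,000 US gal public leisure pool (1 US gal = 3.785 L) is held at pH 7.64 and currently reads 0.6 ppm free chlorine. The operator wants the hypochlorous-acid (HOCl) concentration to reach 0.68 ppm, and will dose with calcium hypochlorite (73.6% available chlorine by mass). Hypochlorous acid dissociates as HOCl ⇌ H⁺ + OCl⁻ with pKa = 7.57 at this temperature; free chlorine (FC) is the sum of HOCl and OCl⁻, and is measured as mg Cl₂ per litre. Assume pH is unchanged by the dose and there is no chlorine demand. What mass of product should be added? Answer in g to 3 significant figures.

520 g

Volume: 115,000 US gal × 3.785 L/gal = 435,275 L.
[OCl⁻]/[HOCl] = 10^(pH − pKa) = 10^(7.64 − 7.57) = 1.175; fraction as HOCl = 1/(1 + 1.175) = 0.4598.
Free chlorine required for 0.68 ppm HOCl: 0.68 / 0.4598 = 1.479 ppm.
FC to add: 1.479 − 0.6 = 0.8789 mg/L as Cl₂.
Cl₂ equivalent: 0.8789 mg/L × 435,275 L = 382.6 g.
Product at 73.6% available Cl: 382.6 / 0.736 = 519.8 g.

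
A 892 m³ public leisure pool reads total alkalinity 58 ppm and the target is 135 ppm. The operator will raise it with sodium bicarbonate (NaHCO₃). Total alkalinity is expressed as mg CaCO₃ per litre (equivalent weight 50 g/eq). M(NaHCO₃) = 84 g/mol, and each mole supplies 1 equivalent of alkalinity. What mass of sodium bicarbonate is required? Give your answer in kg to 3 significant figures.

Volume: 892 m³ = 892,000 L.
Alkalinity to add: (135 − 58) = 77 mg/L as CaCO₃ × 892,000 L = 68,680 g as CaCO₃.
Equivalents: 68,680 g ÷ 50 g/eq = 1374 eq.
NaHCO₃ supplies 1 eq per mole → 1374 mol.
Mass: 1374 mol × 84 g/mol = 115,400 g.

115 kg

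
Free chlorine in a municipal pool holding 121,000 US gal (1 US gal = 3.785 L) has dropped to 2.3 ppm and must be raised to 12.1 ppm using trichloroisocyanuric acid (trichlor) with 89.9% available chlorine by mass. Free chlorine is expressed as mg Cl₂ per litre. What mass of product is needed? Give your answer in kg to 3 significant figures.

Volume: 121,000 US gal × 3.785 L/gal = 457,985 L.
Chlorine deficit: 12.1 − 2.3 = 9.8 ppm = 9.8 mg/L as Cl₂.
Cl₂ equivalent needed: 9.8 mg/L × 457,985 L = 4,488,000 mg = 4488 g.
Product at 89.9% available chlorine: 4488 / 0.899 = 4992 g.

4.99 kg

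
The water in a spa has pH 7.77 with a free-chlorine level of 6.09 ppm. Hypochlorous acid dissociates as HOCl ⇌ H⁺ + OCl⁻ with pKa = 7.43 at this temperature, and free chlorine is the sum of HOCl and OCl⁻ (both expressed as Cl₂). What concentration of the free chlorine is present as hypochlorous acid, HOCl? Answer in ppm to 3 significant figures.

[OCl⁻]/[HOCl] = 10^(pH − pKa) = 10^(7.77 − 7.43) = 10^0.34 = 2.188.
Fraction as HOCl = 1 / (1 + 2.188) = 0.3137.
HOCl = 0.3137 × 6.09 ppm = 1.91 ppm.

1.91 ppm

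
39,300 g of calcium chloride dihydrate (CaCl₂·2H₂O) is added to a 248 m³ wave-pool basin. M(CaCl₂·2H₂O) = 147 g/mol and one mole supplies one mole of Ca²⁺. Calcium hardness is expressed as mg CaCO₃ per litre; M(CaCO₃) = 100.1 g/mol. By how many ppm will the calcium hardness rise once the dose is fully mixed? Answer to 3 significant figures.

108 ppm

Volume: 248 m³ = 248,000 L.
Moles of Ca²⁺: 39,300 g ÷ 147 g/mol = 267.3 mol.
As CaCO₃: 267.3 mol × 100.1 g/mol = 26,760 g.
Rise: 26,760 g / 248,000 L × 1000 = 107.9 mg/L.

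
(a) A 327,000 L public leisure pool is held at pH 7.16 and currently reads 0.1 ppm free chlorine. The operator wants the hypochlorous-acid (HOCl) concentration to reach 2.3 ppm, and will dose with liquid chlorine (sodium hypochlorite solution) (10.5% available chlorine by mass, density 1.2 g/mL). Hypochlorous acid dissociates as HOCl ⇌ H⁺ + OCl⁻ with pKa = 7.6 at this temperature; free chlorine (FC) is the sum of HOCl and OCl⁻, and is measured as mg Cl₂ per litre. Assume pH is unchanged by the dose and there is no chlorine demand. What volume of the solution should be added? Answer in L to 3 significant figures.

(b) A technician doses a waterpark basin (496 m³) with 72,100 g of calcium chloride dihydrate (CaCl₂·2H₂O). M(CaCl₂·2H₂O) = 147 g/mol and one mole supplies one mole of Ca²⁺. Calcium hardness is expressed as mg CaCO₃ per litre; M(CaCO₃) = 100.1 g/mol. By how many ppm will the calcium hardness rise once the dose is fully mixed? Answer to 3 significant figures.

(a) [OCl⁻]/[HOCl] = 10^(pH − pKa) = 10^(7.16 − 7.6) = 0.3631; fraction as HOCl = 1/(1 + 0.3631) = 0.7336.
(a) Free chlorine required for 2.3 ppm HOCl: 2.3 / 0.7336 = 3.135 ppm.
(a) FC to add: 3.135 − 0.1 = 3.035 mg/L as Cl₂.
(a) Cl₂ equivalent: 3.035 mg/L × 327,000 L = 992.5 g.
(a) Product at 10.5% available Cl: 992.5 / 0.105 = 9452 g.
(a) Volume: 9452 g ÷ 1.2 g/mL = 7877 mL.

(b) Volume: 496 m³ = 496,000 L.
(b) Moles of Ca²⁺: 72,100 g ÷ 147 g/mol = 490.5 mol.
(b) As CaCO₃: 490.5 mol × 100.1 g/mol = 49,100 g.
(b) Rise: 49,100 g / 496,000 L × 1000 = 98.99 mg/L.

(a) 7.88 L; (b) 99.0 ppm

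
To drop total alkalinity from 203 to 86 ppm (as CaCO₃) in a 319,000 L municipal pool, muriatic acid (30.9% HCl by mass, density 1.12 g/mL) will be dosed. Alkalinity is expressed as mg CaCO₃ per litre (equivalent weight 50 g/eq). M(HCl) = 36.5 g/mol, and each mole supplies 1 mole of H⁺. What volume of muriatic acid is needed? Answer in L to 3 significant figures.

78.7 L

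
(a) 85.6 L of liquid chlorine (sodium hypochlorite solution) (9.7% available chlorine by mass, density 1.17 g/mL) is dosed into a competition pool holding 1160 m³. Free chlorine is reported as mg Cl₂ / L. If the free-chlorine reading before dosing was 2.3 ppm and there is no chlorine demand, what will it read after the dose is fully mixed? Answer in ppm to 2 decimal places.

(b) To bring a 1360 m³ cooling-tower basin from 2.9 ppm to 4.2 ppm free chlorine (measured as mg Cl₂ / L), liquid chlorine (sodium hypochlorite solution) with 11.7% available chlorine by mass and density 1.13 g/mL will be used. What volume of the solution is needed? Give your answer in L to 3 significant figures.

(a) Volume: 1160 m³ = 1,160,000 L.
(a) Mass of solution: 85.6 L × 1000 mL/L × 1.17 g/mL = 100,200 g.
(a) Available chlorine delivered: 100,200 g × 0.097 = 9715 g as Cl₂.
(a) Concentration rise: 9715 g / 1,160,000 L = 8.375 mg/L = 8.37 ppm.
(a) Final FC: 2.3 + 8.37 = 10.67 ppm.

(b) Volume: 1360 m³ = 1,360,000 L.
(b) Chlorine deficit: 4.2 − 2.9 = 1.3 ppm = 1.3 mg/L as Cl₂.
(b) Cl₂ equivalent needed: 1.3 mg/L × 1,360,000 L = 1,768,000 mg = 1768 g.
(b) Product at 11.7% available chlorine: 1768 / 0.117 = 15,110 g.
(b) Volume at density 1.13 g/mL: 15,110 g ÷ 1.13 g/mL = 13,370 mL.

(a) 10.67 ppm; (b) 13.4 L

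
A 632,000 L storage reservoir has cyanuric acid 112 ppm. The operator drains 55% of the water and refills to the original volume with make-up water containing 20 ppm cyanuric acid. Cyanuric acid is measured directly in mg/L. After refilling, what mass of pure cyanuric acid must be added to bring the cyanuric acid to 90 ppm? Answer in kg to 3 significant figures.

After draining 55% and refilling: 112 × 0.45 + 20 × 0.55 = 61.4 ppm.
Deficit to target: 90 − 61.4 = 28.6 mg/L.
Mass: 28.6 mg/L × 632,000 L = 18,080 g cyanuric acid.

18.1 kg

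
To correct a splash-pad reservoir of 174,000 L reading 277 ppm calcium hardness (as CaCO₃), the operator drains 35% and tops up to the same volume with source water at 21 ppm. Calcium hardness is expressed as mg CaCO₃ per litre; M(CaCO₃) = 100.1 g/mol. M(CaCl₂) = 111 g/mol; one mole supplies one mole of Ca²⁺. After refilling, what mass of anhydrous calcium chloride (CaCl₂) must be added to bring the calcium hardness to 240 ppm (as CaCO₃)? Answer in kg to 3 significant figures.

After draining 35% and refilling: 277 × 0.65 + 21 × 0.35 = 187.4 ppm.
Deficit to target: 240 − 187.4 = 52.6 mg/L.
As CaCO₃: 52.6 mg/L × 174,000 L = 9152 g; ÷ 100.1 = 91.43 mol Ca²⁺.
Mass: 91.43 × 111 = 10,150 g.

10.1 kg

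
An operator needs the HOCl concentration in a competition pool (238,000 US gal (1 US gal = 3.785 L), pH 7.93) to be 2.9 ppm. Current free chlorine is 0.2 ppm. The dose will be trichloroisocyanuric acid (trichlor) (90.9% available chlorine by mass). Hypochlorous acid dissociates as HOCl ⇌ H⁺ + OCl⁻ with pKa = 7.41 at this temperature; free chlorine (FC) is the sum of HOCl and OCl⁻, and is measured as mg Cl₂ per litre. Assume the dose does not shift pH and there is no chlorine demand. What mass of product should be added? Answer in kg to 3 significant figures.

12.2 kg

Volume: 238,000 US gal × 3.785 L/gal = 900,830 L.
[OCl⁻]/[HOCl] = 10^(pH − pKa) = 10^(7.93 − 7.41) = 3.311; fraction as HOCl = 1/(1 + 3.311) = 0.2319.
Free chlorine required for 2.9 ppm HOCl: 2.9 / 0.2319 = 12.5 ppm.
FC to add: 12.5 − 0.2 = 12.3 mg/L as Cl₂.
Cl₂ equivalent: 12.3 mg/L × 900,830 L = 11,080 g.
Product at 90.9% available Cl: 11,080 / 0.909 = 12,190 g.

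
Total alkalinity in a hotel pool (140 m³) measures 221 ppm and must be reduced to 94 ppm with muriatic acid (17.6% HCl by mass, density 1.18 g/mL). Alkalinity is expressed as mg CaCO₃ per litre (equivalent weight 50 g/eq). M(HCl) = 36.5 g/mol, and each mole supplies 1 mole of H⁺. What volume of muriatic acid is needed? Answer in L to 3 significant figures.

62.5 L

Volume: 140 m³ = 140,000 L.
Alkalinity to neutralize: (221 − 94) = 127 mg/L as CaCO₃ × 140,000 L = 17,780 g as CaCO₃.
Equivalents of H⁺ required: 17,780 ÷ 50 g/eq = 355.6 eq = 355.6 mol HCl.
Mass of HCl: 355.6 × 36.5 = 12,980 g.
Mass of 17.6% solution: 12,980 / 0.176 = 73,750 g.
Volume: 73,750 g ÷ 1.18 g/mL = 62,500 mL.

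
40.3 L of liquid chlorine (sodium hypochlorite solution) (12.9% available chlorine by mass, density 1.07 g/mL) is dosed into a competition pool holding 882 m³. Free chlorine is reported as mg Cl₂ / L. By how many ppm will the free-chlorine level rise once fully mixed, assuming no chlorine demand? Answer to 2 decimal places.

6.31 ppm

Volume: 882 m³ = 882,000 L.
Mass of solution: 40.3 L × 1000 mL/L × 1.07 g/mL = 43,120 g.
Available chlorine delivered: 43,120 g × 0.129 = 5563 g as Cl₂.
Concentration rise: 5563 g / 882,000 L = 6.307 mg/L = 6.31 ppm.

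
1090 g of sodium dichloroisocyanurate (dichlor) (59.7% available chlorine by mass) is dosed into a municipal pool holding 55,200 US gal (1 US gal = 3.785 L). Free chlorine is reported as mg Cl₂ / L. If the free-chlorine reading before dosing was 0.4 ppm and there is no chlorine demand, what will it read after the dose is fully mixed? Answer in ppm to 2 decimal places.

Volume: 55,200 US gal × 3.785 L/gal = 208,932 L.
Available chlorine delivered: 1090 g × 0.597 = 650.7 g as Cl₂.
Concentration rise: 650.7 g / 208,932 L = 3.115 mg/L = 3.11 ppm.
Final FC: 0.4 + 3.11 = 3.51 ppm.

3.51 ppm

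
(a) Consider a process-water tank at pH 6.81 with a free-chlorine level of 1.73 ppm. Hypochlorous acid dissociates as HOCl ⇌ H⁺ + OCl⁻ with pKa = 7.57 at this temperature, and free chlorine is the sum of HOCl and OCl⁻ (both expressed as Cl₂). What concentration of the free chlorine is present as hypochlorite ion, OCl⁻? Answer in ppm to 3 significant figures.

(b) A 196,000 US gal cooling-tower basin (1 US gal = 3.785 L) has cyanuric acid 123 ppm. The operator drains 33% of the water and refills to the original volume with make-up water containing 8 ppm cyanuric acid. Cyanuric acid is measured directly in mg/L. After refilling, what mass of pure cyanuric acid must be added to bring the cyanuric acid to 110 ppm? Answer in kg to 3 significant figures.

(a) [OCl⁻]/[HOCl] = 10^(pH − pKa) = 10^(6.81 − 7.57) = 10^-0.76 = 0.1738.
(a) Fraction as HOCl = 1 / (1 + 0.1738) = 0.8519.
(a) OCl⁻ = (1 − 0.8519) × 1.73 ppm = 0.2561 ppm.

(b) Volume: 196,000 US gal × 3.785 L/gal = 741,860 L.
(b) After draining 33% and refilling: 123 × 0.67 + 8 × 0.33 = 85.05 ppm.
(b) Deficit to target: 110 − 85.05 = 24.95 mg/L.
(b) Mass: 24.95 mg/L × 741,860 L = 18,510 g cyanuric acid.

(a) 0.256 ppm; (b) 18.5 kg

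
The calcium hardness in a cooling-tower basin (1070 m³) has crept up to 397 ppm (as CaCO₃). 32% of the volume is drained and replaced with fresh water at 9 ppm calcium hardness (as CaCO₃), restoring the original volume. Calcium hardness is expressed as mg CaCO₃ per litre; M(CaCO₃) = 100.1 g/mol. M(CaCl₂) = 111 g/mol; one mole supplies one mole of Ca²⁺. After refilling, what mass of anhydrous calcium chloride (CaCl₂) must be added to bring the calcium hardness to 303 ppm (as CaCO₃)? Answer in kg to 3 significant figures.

35.8 kg

Volume: 1070 m³ = 1,070,000 L.
After draining 32% and refilling: 397 × 0.68 + 9 × 0.32 = 272.84 ppm.
Deficit to target: 303 − 272.84 = 30.16 mg/L.
As CaCO₃: 30.16 mg/L × 1,070,000 L = 32,270 g; ÷ 100.1 = 322.4 mol Ca²⁺.
Mass: 322.4 × 111 = 35,790 g.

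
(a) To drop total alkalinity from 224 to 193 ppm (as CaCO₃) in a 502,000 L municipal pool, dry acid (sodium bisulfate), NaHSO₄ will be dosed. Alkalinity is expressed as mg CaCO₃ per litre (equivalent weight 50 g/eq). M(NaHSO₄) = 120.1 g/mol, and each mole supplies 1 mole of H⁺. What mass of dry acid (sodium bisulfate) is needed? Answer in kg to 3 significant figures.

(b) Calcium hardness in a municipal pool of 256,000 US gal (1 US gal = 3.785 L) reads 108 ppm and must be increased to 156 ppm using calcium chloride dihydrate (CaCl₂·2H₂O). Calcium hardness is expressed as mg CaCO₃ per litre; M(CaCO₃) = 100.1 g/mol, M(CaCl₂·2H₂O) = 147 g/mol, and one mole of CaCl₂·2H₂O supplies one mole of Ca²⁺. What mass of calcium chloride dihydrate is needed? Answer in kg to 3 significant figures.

(a) 37.4 kg; (b) 68.3 kg

(a) Alkalinity to neutralize: (224 − 193) = 31 mg/L as CaCO₃ × 502,000 L = 15,560 g as CaCO₃.
(a) Equivalents of H⁺ required: 15,560 ÷ 50 g/eq = 311.2 eq = 311.2 mol NaHSO₄.
(a) Mass of NaHSO₄: 311.2 × 120.1 = 37,380 g.

(b) Volume: 256,000 US gal × 3.785 L/gal = 968,960 L.
(b) Hardness to add: (156 − 108) = 48 mg/L as CaCO₃ × 968,960 L = 46,510 g as CaCO₃.
(b) Moles of Ca²⁺ (1 mol Ca²⁺ ≡ 1 mol CaCO₃): 46,510 / 100.1 g/mol = 464.6 mol.
(b) Mass of CaCl₂·2H₂O: 464.6 × 147 = 68,300 g.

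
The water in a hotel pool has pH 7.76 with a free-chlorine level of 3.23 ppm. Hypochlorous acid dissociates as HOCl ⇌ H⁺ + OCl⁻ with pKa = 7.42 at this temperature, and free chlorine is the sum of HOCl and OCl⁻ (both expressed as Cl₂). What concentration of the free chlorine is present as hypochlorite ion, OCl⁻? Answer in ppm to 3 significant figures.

2.22 ppm

[OCl⁻]/[HOCl] = 10^(pH − pKa) = 10^(7.76 − 7.42) = 10^0.34 = 2.188.
Fraction as HOCl = 1 / (1 + 2.188) = 0.3137.
OCl⁻ = (1 − 0.3137) × 3.23 ppm = 2.217 ppm.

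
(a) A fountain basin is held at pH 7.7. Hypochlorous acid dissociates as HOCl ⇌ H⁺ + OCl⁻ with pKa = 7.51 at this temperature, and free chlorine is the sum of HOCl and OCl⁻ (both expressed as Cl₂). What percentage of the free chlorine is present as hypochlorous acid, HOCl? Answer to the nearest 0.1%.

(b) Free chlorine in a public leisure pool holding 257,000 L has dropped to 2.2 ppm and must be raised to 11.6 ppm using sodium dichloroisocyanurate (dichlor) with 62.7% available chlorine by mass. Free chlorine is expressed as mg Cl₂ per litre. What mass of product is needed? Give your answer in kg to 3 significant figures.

(a) 39.2%; (b) 3.85 kg

(a) [OCl⁻]/[HOCl] = 10^(pH − pKa) = 10^(7.7 − 7.51) = 10^0.19 = 1.549.
(a) Fraction as HOCl = 1 / (1 + 1.549) = 0.3923.

(b) Chlorine deficit: 11.6 − 2.2 = 9.4 ppm = 9.4 mg/L as Cl₂.
(b) Cl₂ equivalent needed: 9.4 mg/L × 257,000 L = 2,416,000 mg = 2416 g.
(b) Product at 62.7% available chlorine: 2416 / 0.627 = 3853 g.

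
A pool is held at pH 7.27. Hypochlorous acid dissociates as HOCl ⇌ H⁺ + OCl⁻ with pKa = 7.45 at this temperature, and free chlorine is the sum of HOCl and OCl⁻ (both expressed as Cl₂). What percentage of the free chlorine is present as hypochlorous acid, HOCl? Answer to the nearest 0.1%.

[OCl⁻]/[HOCl] = 10^(pH − pKa) = 10^(7.27 − 7.45) = 10^-0.18 = 0.6607.
Fraction as HOCl = 1 / (1 + 0.6607) = 0.6022.

60.2%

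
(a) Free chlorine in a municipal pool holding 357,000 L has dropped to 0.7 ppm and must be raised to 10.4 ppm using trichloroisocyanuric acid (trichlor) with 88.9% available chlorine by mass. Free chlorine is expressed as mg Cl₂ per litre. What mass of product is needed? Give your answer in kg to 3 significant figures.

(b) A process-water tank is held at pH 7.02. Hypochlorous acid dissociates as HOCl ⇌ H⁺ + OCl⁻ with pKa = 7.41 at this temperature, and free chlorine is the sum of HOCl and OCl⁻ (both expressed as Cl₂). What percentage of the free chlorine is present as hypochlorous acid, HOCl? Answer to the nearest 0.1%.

(a) 3.90 kg; (b) 71.1%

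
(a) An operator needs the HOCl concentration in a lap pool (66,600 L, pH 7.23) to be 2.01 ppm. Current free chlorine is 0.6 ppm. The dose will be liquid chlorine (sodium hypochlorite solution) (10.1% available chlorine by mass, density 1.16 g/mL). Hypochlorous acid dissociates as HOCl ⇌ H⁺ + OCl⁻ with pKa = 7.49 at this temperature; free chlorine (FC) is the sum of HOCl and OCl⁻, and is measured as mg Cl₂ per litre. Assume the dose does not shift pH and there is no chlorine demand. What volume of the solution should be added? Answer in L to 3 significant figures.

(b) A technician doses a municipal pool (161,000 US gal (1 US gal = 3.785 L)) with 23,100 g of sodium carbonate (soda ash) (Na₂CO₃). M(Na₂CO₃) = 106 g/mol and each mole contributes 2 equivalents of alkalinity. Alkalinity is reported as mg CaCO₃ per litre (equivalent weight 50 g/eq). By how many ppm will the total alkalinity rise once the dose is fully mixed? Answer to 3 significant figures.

(a) [OCl⁻]/[HOCl] = 10^(pH − pKa) = 10^(7.23 − 7.49) = 0.5495; fraction as HOCl = 1/(1 + 0.5495) = 0.6454.
(a) Free chlorine required for 2.01 ppm HOCl: 2.01 / 0.6454 = 3.115 ppm.
(a) FC to add: 3.115 − 0.6 = 2.515 mg/L as Cl₂.
(a) Cl₂ equivalent: 2.515 mg/L × 66,600 L = 167.5 g.
(a) Product at 10.1% available Cl: 167.5 / 0.101 = 1658 g.
(a) Volume: 1658 g ÷ 1.16 g/mL = 1429 mL.

(b) Volume: 161,000 US gal × 3.785 L/gal = 609,385 L.
(b) Moles of Na₂CO₃: 23,100 g ÷ 106 g/mol = 217.9 mol → 435.8 eq of alkalinity.
(b) As CaCO₃: 435.8 eq × 50 g/eq = 21,790 g.
(b) Rise: 21,790 g / 609,385 L × 1000 = 35.76 mg/L.

(a) 1.43 L; (b) 35.8 ppm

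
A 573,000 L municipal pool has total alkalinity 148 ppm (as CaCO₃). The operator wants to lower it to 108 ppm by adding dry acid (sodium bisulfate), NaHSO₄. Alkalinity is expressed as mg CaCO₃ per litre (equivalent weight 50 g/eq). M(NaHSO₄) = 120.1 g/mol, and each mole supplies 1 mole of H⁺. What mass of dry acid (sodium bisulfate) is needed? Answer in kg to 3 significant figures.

Alkalinity to neutralize: (148 − 108) = 40 mg/L as CaCO₃ × 573,000 L = 22,920 g as CaCO₃.
Equivalents of H⁺ required: 22,920 ÷ 50 g/eq = 458.4 eq = 458.4 mol NaHSO₄.
Mass of NaHSO₄: 458.4 × 120.1 = 55,050 g.

55.1 kg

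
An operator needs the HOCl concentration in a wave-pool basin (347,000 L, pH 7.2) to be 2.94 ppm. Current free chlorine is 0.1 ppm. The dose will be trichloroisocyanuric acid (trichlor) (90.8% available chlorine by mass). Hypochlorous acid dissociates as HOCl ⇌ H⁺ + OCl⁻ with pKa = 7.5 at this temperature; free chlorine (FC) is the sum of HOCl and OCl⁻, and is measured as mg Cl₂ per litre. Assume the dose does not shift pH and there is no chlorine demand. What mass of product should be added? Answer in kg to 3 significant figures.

[OCl⁻]/[HOCl] = 10^(pH − pKa) = 10^(7.2 − 7.5) = 0.5012; fraction as HOCl = 1/(1 + 0.5012) = 0.6661.
Free chlorine required for 2.94 ppm HOCl: 2.94 / 0.6661 = 4.413 ppm.
FC to add: 4.413 − 0.1 = 4.313 mg/L as Cl₂.
Cl₂ equivalent: 4.313 mg/L × 347,000 L = 1497 g.
Product at 90.8% available Cl: 1497 / 0.908 = 1648 g.

1.65 kg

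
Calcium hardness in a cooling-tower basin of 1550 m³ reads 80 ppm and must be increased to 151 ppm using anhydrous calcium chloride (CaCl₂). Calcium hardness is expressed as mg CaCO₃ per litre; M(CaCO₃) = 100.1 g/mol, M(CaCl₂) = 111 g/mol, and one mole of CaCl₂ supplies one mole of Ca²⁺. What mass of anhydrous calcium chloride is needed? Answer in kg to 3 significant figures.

Volume: 1550 m³ = 1,550,000 L.
Hardness to add: (151 − 80) = 71 mg/L as CaCO₃ × 1,550,000 L = 110,000 g as CaCO₃.
Moles of Ca²⁺ (1 mol Ca²⁺ ≡ 1 mol CaCO₃): 110,000 / 100.1 g/mol = 1099 mol.
Mass of CaCl₂: 1099 × 111 = 122,000 g.

122 kg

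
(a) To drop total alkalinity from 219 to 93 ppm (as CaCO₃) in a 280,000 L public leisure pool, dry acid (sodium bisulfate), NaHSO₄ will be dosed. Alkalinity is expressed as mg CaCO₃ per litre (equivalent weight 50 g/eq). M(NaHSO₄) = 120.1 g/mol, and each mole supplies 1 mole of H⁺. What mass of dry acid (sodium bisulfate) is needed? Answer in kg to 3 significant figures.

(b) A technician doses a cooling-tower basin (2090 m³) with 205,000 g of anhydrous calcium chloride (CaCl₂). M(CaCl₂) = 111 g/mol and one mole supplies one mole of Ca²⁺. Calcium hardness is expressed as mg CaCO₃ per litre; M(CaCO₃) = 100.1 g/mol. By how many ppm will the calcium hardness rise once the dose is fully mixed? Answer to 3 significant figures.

(a) Alkalinity to neutralize: (219 − 93) = 126 mg/L as CaCO₃ × 280,000 L = 35,280 g as CaCO₃.
(a) Equivalents of H⁺ required: 35,280 ÷ 50 g/eq = 705.6 eq = 705.6 mol NaHSO₄.
(a) Mass of NaHSO₄: 705.6 × 120.1 = 84,740 g.

(b) Volume: 2090 m³ = 2,090,000 L.
(b) Moles of Ca²⁺: 205,000 g ÷ 111 g/mol = 1847 mol.
(b) As CaCO₃: 1847 mol × 100.1 g/mol = 184,900 g.
(b) Rise: 184,900 g / 2,090,000 L × 1000 = 88.45 mg/L.

(a) 84.7 kg; (b) 88.5 ppm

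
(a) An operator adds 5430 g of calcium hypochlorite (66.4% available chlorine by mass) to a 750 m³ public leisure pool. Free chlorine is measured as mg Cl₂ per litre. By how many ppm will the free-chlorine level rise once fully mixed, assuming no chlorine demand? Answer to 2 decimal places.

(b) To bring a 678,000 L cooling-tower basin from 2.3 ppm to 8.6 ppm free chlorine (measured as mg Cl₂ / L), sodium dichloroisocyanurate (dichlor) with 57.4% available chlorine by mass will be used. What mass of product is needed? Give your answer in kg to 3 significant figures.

(a) 4.81 ppm; (b) 7.44 kg

(a) Volume: 750 m³ = 750,000 L.
(a) Available chlorine delivered: 5430 g × 0.664 = 3606 g as Cl₂.
(a) Concentration rise: 3606 g / 750,000 L = 4.807 mg/L = 4.81 ppm.

(b) Chlorine deficit: 8.6 − 2.3 = 6.3 ppm = 6.3 mg/L as Cl₂.
(b) Cl₂ equivalent needed: 6.3 mg/L × 678,000 L = 4,271,000 mg = 4271 g.
(b) Product at 57.4% available chlorine: 4271 / 0.574 = 7441 g.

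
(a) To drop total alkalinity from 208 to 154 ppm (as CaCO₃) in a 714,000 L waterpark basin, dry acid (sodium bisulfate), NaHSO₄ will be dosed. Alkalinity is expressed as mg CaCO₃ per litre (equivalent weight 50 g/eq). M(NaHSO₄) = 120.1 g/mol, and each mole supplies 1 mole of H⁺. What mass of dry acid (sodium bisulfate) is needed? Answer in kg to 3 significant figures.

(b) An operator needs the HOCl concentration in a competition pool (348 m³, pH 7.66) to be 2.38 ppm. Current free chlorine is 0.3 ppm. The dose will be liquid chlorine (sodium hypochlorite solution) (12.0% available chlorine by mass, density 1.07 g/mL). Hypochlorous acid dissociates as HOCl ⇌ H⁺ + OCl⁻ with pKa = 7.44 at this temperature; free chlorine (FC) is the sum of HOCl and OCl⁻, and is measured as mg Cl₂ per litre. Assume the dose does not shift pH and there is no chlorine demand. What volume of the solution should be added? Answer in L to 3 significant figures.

(a) 92.6 kg; (b) 16.3 L

(a) Alkalinity to neutralize: (208 − 154) = 54 mg/L as CaCO₃ × 714,000 L = 38,560 g as CaCO₃.
(a) Equivalents of H⁺ required: 38,560 ÷ 50 g/eq = 771.1 eq = 771.1 mol NaHSO₄.
(a) Mass of NaHSO₄: 771.1 × 120.1 = 92,610 g.

(b) Volume: 348 m³ = 348,000 L.
(b) [OCl⁻]/[HOCl] = 10^(pH − pKa) = 10^(7.66 − 7.44) = 1.66; fraction as HOCl = 1/(1 + 1.66) = 0.376.
(b) Free chlorine required for 2.38 ppm HOCl: 2.38 / 0.376 = 6.33 ppm.
(b) FC to add: 6.33 − 0.3 = 6.03 mg/L as Cl₂.
(b) Cl₂ equivalent: 6.03 mg/L × 348,000 L = 2098 g.
(b) Product at 12.0% available Cl: 2098 / 0.12 = 17,490 g.
(b) Volume: 17,490 g ÷ 1.07 g/mL = 16,340 mL.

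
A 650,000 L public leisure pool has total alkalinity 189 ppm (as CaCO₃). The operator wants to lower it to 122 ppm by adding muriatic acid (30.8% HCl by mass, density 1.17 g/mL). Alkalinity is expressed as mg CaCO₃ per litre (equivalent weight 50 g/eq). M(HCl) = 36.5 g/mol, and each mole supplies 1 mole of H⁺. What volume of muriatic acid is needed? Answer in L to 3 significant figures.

Alkalinity to neutralize: (189 − 122) = 67 mg/L as CaCO₃ × 650,000 L = 43,550 g as CaCO₃.
Equivalents of H⁺ required: 43,550 ÷ 50 g/eq = 871 eq = 871 mol HCl.
Mass of HCl: 871 × 36.5 = 31,790 g.
Mass of 30.8% solution: 31,790 / 0.308 = 103,200 g.
Volume: 103,200 g ÷ 1.17 g/mL = 88,220 mL.

88.2 L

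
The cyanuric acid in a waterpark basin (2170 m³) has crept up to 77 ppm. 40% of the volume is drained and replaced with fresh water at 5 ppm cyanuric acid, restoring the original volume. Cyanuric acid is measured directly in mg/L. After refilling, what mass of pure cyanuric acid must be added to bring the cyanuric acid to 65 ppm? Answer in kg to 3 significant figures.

36.5 kg

Volume: 2170 m³ = 2,170,000 L.
After draining 40% and refilling: 77 × 0.60 + 5 × 0.40 = 48.2 ppm.
Deficit to target: 65 − 48.2 = 16.8 mg/L.
Mass: 16.8 mg/L × 2,170,000 L = 36,460 g cyanuric acid.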